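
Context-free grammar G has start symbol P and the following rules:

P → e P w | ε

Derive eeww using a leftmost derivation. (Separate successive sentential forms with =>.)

P => ePw => eePww => eeww

P => ePw   [P → e P w]
ePw => eePww   [P → e P w]
eePww => eeww   [P → ε]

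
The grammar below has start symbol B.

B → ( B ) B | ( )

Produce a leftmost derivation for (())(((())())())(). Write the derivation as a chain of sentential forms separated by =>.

B => (B)B => (())B => (())(B)B => (())((B)B)B => (())(((B)B)B)B => (())(((())B)B)B => (())(((())())B)B => (())(((())())())B => (())(((())())())()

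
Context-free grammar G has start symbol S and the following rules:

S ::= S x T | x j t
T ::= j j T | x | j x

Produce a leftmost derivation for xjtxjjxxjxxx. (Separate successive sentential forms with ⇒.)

S ⇒ SxT ⇒ SxTxT ⇒ SxTxTxT ⇒ xjtxTxTxT ⇒ xjtxjjTxTxT ⇒ xjtxjjxxTxT ⇒ xjtxjjxxjxxT ⇒ xjtxjjxxjxxx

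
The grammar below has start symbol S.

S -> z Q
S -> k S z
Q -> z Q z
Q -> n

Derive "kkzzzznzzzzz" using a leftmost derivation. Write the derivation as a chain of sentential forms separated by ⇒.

S⇒kSz⇒kkSzz⇒kkzQzz⇒kkzzQzzz⇒kkzzzQzzzz⇒kkzzzzQzzzzz⇒kkzzzznzzzzz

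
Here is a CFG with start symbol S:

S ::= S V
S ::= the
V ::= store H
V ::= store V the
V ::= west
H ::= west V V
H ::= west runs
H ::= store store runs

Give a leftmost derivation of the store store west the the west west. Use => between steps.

S => S V   [S ::= S V]
S V => S V V   [S ::= S V]
S V V => S V V V   [S ::= S V]
S V V V => the V V V   [S ::= the]
the V V V => the store V the V V   [V ::= store V the]
the store V the V V => the store store V the the V V   [V ::= store V the]
the store store V the the V V => the store store west the the V V   [V ::= west]
the store store west the the V V => the store store west the the west V   [V ::= west]
the store store west the the west V => the store store west the the west west   [V ::= west]

S => S V => S V V => S V V V => the V V V => the store V the V V => the store store V the the V V => the store store west the the V V => the store store west the the west V => the store store west the the west west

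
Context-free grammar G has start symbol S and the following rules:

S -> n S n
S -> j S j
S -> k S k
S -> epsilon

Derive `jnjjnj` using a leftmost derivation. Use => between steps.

S => jSj => jnSnj => jnjSjnj => jnjjnj

S => jSj   [S -> j S j]
jSj => jnSnj   [S -> n S n]
jnSnj => jnjSjnj   [S -> j S j]
jnjSjnj => jnjjnj   [S -> epsilon]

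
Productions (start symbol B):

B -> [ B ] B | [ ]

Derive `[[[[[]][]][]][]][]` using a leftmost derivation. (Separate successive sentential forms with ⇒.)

B⇒[B]B⇒[[B]B]B⇒[[[B]B]B]B⇒[[[[B]B]B]B]B⇒[[[[[]]B]B]B]B⇒[[[[[]][]]B]B]B⇒[[[[[]][]][]]B]B⇒[[[[[]][]][]][]]B⇒[[[[[]][]][]][]][]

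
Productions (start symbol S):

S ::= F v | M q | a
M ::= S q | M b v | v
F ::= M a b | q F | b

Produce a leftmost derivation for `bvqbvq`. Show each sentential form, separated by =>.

S=>Mq=>Mbvq=>Sqbvq=>Fvqbvq=>bvqbvq

S => Mq   [S ::= M q]
Mq => Mbvq   [M ::= M b v]
Mbvq => Sqbvq   [M ::= S q]
Sqbvq => Fvqbvq   [S ::= F v]
Fvqbvq => bvqbvq   [F ::= b]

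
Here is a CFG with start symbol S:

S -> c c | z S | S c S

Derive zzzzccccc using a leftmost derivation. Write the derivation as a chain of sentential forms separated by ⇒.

S ⇒ zS ⇒ zzS ⇒ zzzS ⇒ zzzScS ⇒ zzzzScS ⇒ zzzzcccS ⇒ zzzzccccc

S ⇒ zS   [S -> z S]
zS ⇒ zzS   [S -> z S]
zzS ⇒ zzzS   [S -> z S]
zzzS ⇒ zzzScS   [S -> S c S]
zzzScS ⇒ zzzzScS   [S -> z S]
zzzzScS ⇒ zzzzcccS   [S -> c c]
zzzzcccS ⇒ zzzzccccc   [S -> c c]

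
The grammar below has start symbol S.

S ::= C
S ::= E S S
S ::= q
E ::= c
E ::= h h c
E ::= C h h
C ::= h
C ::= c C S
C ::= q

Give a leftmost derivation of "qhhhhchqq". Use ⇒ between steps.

S⇒ESS⇒ChhSS⇒qhhSS⇒qhhESSS⇒qhhhhcSSS⇒qhhhhcCSS⇒qhhhhchSS⇒qhhhhchqS⇒qhhhhchqq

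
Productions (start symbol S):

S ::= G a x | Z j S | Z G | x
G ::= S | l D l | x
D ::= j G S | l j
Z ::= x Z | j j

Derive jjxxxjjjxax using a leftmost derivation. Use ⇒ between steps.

S ⇒ ZG ⇒ jjG ⇒ jjS ⇒ jjZjS ⇒ jjxZjS ⇒ jjxxZjS ⇒ jjxxxZjS ⇒ jjxxxjjjS ⇒ jjxxxjjjGax ⇒ jjxxxjjjxax

S ⇒ ZG   [S ::= Z G]
ZG ⇒ jjG   [Z ::= j j]
jjG ⇒ jjS   [G ::= S]
jjS ⇒ jjZjS   [S ::= Z j S]
jjZjS ⇒ jjxZjS   [Z ::= x Z]
jjxZjS ⇒ jjxxZjS   [Z ::= x Z]
jjxxZjS ⇒ jjxxxZjS   [Z ::= x Z]
jjxxxZjS ⇒ jjxxxjjjS   [Z ::= j j]
jjxxxjjjS ⇒ jjxxxjjjGax   [S ::= G a x]
jjxxxjjjGax ⇒ jjxxxjjjxax   [G ::= x]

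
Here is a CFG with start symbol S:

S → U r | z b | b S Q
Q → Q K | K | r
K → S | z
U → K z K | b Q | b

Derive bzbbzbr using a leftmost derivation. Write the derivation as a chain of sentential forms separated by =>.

S => bSQ   [S → b S Q]
bSQ => bzbQ   [S → z b]
bzbQ => bzbK   [Q → K]
bzbK => bzbS   [K → S]
bzbS => bzbbSQ   [S → b S Q]
bzbbSQ => bzbbzbQ   [S → z b]
bzbbzbQ => bzbbzbr   [Q → r]

S=>bSQ=>bzbQ=>bzbK=>bzbS=>bzbbSQ=>bzbbzbQ=>bzbbzbr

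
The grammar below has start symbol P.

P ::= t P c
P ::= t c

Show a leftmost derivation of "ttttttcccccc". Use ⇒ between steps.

P ⇒ tPc ⇒ ttPcc ⇒ tttPccc ⇒ ttttPcccc ⇒ tttttPccccc ⇒ ttttttcccccc

P ⇒ tPc   [P ::= t P c]
tPc ⇒ ttPcc   [P ::= t P c]
ttPcc ⇒ tttPccc   [P ::= t P c]
tttPccc ⇒ ttttPcccc   [P ::= t P c]
ttttPcccc ⇒ tttttPccccc   [P ::= t P c]
tttttPccccc ⇒ ttttttcccccc   [P ::= t c]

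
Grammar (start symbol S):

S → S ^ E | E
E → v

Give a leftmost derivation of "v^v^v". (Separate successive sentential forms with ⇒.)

S ⇒ S^E ⇒ S^E^E ⇒ E^E^E ⇒ v^E^E ⇒ v^v^E ⇒ v^v^v

S ⇒ S^E   [S → S ^ E]
S^E ⇒ S^E^E   [S → S ^ E]
S^E^E ⇒ E^E^E   [S → E]
E^E^E ⇒ v^E^E   [E → v]
v^E^E ⇒ v^v^E   [E → v]
v^v^E ⇒ v^v^v   [E → v]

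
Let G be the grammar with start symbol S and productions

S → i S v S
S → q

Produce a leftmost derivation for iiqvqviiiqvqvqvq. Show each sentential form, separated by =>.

S=>iSvS=>iiSvSvS=>iiqvSvS=>iiqvqvS=>iiqvqviSvS=>iiqvqviiSvSvS=>iiqvqviiiSvSvSvS=>iiqvqviiiqvSvSvS=>iiqvqviiiqvqvSvS=>iiqvqviiiqvqvqvS=>iiqvqviiiqvqvqvq

S => iSvS   [S → i S v S]
iSvS => iiSvSvS   [S → i S v S]
iiSvSvS => iiqvSvS   [S → q]
iiqvSvS => iiqvqvS   [S → q]
iiqvqvS => iiqvqviSvS   [S → i S v S]
iiqvqviSvS => iiqvqviiSvSvS   [S → i S v S]
iiqvqviiSvSvS => iiqvqviiiSvSvSvS   [S → i S v S]
iiqvqviiiSvSvSvS => iiqvqviiiqvSvSvS   [S → q]
iiqvqviiiqvSvSvS => iiqvqviiiqvqvSvS   [S → q]
iiqvqviiiqvqvSvS => iiqvqviiiqvqvqvS   [S → q]
iiqvqviiiqvqvqvS => iiqvqviiiqvqvqvq   [S → q]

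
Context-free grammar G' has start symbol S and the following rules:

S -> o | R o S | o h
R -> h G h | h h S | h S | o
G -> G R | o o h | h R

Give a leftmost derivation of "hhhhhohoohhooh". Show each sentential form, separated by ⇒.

S ⇒ RoS ⇒ hGhoS ⇒ hhRhoS ⇒ hhhShoS ⇒ hhhRoShoS ⇒ hhhhhSoShoS ⇒ hhhhhohoShoS ⇒ hhhhhohoohhoS ⇒ hhhhhohoohhooh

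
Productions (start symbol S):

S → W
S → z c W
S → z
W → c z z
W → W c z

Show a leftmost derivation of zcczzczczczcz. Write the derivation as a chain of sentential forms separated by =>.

S => zcW   [S → z c W]
zcW => zcWcz   [W → W c z]
zcWcz => zcWczcz   [W → W c z]
zcWczcz => zcWczczcz   [W → W c z]
zcWczczcz => zcWczczczcz   [W → W c z]
zcWczczczcz => zcczzczczczcz   [W → c z z]

S=>zcW=>zcWcz=>zcWczcz=>zcWczczcz=>zcWczczczcz=>zcczzczczczcz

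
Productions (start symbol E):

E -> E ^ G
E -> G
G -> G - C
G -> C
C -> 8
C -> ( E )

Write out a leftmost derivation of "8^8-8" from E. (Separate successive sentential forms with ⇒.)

E⇒E^G⇒G^G⇒C^G⇒8^G⇒8^G-C⇒8^C-C⇒8^8-C⇒8^8-8

E ⇒ E^G   [E -> E ^ G]
E^G ⇒ G^G   [E -> G]
G^G ⇒ C^G   [G -> C]
C^G ⇒ 8^G   [C -> 8]
8^G ⇒ 8^G-C   [G -> G - C]
8^G-C ⇒ 8^C-C   [G -> C]
8^C-C ⇒ 8^8-C   [C -> 8]
8^8-C ⇒ 8^8-8   [C -> 8]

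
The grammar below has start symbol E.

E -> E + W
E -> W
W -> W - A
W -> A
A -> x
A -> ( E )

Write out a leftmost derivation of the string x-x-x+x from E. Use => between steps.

E=>E+W=>W+W=>W-A+W=>W-A-A+W=>A-A-A+W=>x-A-A+W=>x-x-A+W=>x-x-x+W=>x-x-x+A=>x-x-x+x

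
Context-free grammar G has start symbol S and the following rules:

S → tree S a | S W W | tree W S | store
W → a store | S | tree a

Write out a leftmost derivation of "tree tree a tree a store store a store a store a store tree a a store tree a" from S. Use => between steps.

S => tree W S => tree tree a S => tree tree a S W W => tree tree a S W W W W => tree tree a S W W W W W W => tree tree a tree W S W W W W W W => tree tree a tree a store S W W W W W W => tree tree a tree a store store W W W W W W => tree tree a tree a store store a store W W W W W => tree tree a tree a store store a store a store W W W W => tree tree a tree a store store a store a store a store W W W => tree tree a tree a store store a store a store a store tree a W W => tree tree a tree a store store a store a store a store tree a a store W => tree tree a tree a store store a store a store a store tree a a store tree a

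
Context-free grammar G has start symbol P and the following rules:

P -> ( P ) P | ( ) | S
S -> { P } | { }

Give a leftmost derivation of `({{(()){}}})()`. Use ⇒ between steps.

P ⇒ (P)P   [P -> ( P ) P]
(P)P ⇒ (S)P   [P -> S]
(S)P ⇒ ({P})P   [S -> { P }]
({P})P ⇒ ({S})P   [P -> S]
({S})P ⇒ ({{P}})P   [S -> { P }]
({{P}})P ⇒ ({{(P)P}})P   [P -> ( P ) P]
({{(P)P}})P ⇒ ({{(())P}})P   [P -> ( )]
({{(())P}})P ⇒ ({{(())S}})P   [P -> S]
({{(())S}})P ⇒ ({{(()){}}})P   [S -> { }]
({{(()){}}})P ⇒ ({{(()){}}})()   [P -> ( )]

P⇒(P)P⇒(S)P⇒({P})P⇒({S})P⇒({{P}})P⇒({{(P)P}})P⇒({{(())P}})P⇒({{(())S}})P⇒({{(()){}}})P⇒({{(()){}}})()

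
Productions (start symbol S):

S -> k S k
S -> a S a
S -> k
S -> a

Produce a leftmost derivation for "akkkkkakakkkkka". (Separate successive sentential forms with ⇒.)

S⇒aSa⇒akSka⇒akkSkka⇒akkkSkkka⇒akkkkSkkkka⇒akkkkkSkkkkka⇒akkkkkaSakkkkka⇒akkkkkakakkkkka

S ⇒ aSa   [S -> a S a]
aSa ⇒ akSka   [S -> k S k]
akSka ⇒ akkSkka   [S -> k S k]
akkSkka ⇒ akkkSkkka   [S -> k S k]
akkkSkkka ⇒ akkkkSkkkka   [S -> k S k]
akkkkSkkkka ⇒ akkkkkSkkkkka   [S -> k S k]
akkkkkSkkkkka ⇒ akkkkkaSakkkkka   [S -> a S a]
akkkkkaSakkkkka ⇒ akkkkkakakkkkka   [S -> k]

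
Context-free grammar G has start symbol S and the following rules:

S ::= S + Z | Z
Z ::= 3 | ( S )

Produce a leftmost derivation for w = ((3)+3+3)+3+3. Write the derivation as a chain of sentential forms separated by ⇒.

S⇒S+Z⇒S+Z+Z⇒Z+Z+Z⇒(S)+Z+Z⇒(S+Z)+Z+Z⇒(S+Z+Z)+Z+Z⇒(Z+Z+Z)+Z+Z⇒((S)+Z+Z)+Z+Z⇒((Z)+Z+Z)+Z+Z⇒((3)+Z+Z)+Z+Z⇒((3)+3+Z)+Z+Z⇒((3)+3+3)+Z+Z⇒((3)+3+3)+3+Z⇒((3)+3+3)+3+3

S ⇒ S+Z   [S ::= S + Z]
S+Z ⇒ S+Z+Z   [S ::= S + Z]
S+Z+Z ⇒ Z+Z+Z   [S ::= Z]
Z+Z+Z ⇒ (S)+Z+Z   [Z ::= ( S )]
(S)+Z+Z ⇒ (S+Z)+Z+Z   [S ::= S + Z]
(S+Z)+Z+Z ⇒ (S+Z+Z)+Z+Z   [S ::= S + Z]
(S+Z+Z)+Z+Z ⇒ (Z+Z+Z)+Z+Z   [S ::= Z]
(Z+Z+Z)+Z+Z ⇒ ((S)+Z+Z)+Z+Z   [Z ::= ( S )]
((S)+Z+Z)+Z+Z ⇒ ((Z)+Z+Z)+Z+Z   [S ::= Z]
((Z)+Z+Z)+Z+Z ⇒ ((3)+Z+Z)+Z+Z   [Z ::= 3]
((3)+Z+Z)+Z+Z ⇒ ((3)+3+Z)+Z+Z   [Z ::= 3]
((3)+3+Z)+Z+Z ⇒ ((3)+3+3)+Z+Z   [Z ::= 3]
((3)+3+3)+Z+Z ⇒ ((3)+3+3)+3+Z   [Z ::= 3]
((3)+3+3)+3+Z ⇒ ((3)+3+3)+3+3   [Z ::= 3]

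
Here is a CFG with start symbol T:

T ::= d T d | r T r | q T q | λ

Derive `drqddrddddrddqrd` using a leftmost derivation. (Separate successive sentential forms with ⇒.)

T ⇒ dTd   [T ::= d T d]
dTd ⇒ drTrd   [T ::= r T r]
drTrd ⇒ drqTqrd   [T ::= q T q]
drqTqrd ⇒ drqdTdqrd   [T ::= d T d]
drqdTdqrd ⇒ drqddTddqrd   [T ::= d T d]
drqddTddqrd ⇒ drqddrTrddqrd   [T ::= r T r]
drqddrTrddqrd ⇒ drqddrdTdrddqrd   [T ::= d T d]
drqddrdTdrddqrd ⇒ drqddrddTddrddqrd   [T ::= d T d]
drqddrddTddrddqrd ⇒ drqddrddddrddqrd   [T ::= λ]

T ⇒ dTd ⇒ drTrd ⇒ drqTqrd ⇒ drqdTdqrd ⇒ drqddTddqrd ⇒ drqddrTrddqrd ⇒ drqddrdTdrddqrd ⇒ drqddrddTddrddqrd ⇒ drqddrddddrddqrd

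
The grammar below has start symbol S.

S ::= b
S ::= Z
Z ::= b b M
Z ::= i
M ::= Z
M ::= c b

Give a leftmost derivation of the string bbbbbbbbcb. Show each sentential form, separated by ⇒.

S ⇒ Z   [S ::= Z]
Z ⇒ bbM   [Z ::= b b M]
bbM ⇒ bbZ   [M ::= Z]
bbZ ⇒ bbbbM   [Z ::= b b M]
bbbbM ⇒ bbbbZ   [M ::= Z]
bbbbZ ⇒ bbbbbbM   [Z ::= b b M]
bbbbbbM ⇒ bbbbbbZ   [M ::= Z]
bbbbbbZ ⇒ bbbbbbbbM   [Z ::= b b M]
bbbbbbbbM ⇒ bbbbbbbbcb   [M ::= c b]

S ⇒ Z ⇒ bbM ⇒ bbZ ⇒ bbbbM ⇒ bbbbZ ⇒ bbbbbbM ⇒ bbbbbbZ ⇒ bbbbbbbbM ⇒ bbbbbbbbcb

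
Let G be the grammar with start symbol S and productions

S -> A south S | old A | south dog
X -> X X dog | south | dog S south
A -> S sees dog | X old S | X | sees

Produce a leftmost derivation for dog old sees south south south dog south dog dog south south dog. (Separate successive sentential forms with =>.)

S => A south S => X south S => X X dog south S => dog S south X dog south S => dog old A south X dog south S => dog old sees south X dog south S => dog old sees south X X dog dog south S => dog old sees south X X dog X dog dog south S => dog old sees south south X dog X dog dog south S => dog old sees south south south dog X dog dog south S => dog old sees south south south dog south dog dog south S => dog old sees south south south dog south dog dog south south dog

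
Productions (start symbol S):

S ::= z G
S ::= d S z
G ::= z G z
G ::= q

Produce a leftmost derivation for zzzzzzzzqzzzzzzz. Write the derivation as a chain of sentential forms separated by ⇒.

S ⇒ zG   [S ::= z G]
zG ⇒ zzGz   [G ::= z G z]
zzGz ⇒ zzzGzz   [G ::= z G z]
zzzGzz ⇒ zzzzGzzz   [G ::= z G z]
zzzzGzzz ⇒ zzzzzGzzzz   [G ::= z G z]
zzzzzGzzzz ⇒ zzzzzzGzzzzz   [G ::= z G z]
zzzzzzGzzzzz ⇒ zzzzzzzGzzzzzz   [G ::= z G z]
zzzzzzzGzzzzzz ⇒ zzzzzzzzGzzzzzzz   [G ::= z G z]
zzzzzzzzGzzzzzzz ⇒ zzzzzzzzqzzzzzzz   [G ::= q]

S⇒zG⇒zzGz⇒zzzGzz⇒zzzzGzzz⇒zzzzzGzzzz⇒zzzzzzGzzzzz⇒zzzzzzzGzzzzzz⇒zzzzzzzzGzzzzzzz⇒zzzzzzzzqzzzzzzz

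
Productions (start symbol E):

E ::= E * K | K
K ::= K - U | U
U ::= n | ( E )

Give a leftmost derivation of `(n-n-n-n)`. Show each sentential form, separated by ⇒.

E ⇒ K   [E ::= K]
K ⇒ U   [K ::= U]
U ⇒ (E)   [U ::= ( E )]
(E) ⇒ (K)   [E ::= K]
(K) ⇒ (K-U)   [K ::= K - U]
(K-U) ⇒ (K-U-U)   [K ::= K - U]
(K-U-U) ⇒ (K-U-U-U)   [K ::= K - U]
(K-U-U-U) ⇒ (U-U-U-U)   [K ::= U]
(U-U-U-U) ⇒ (n-U-U-U)   [U ::= n]
(n-U-U-U) ⇒ (n-n-U-U)   [U ::= n]
(n-n-U-U) ⇒ (n-n-n-U)   [U ::= n]
(n-n-n-U) ⇒ (n-n-n-n)   [U ::= n]

E ⇒ K ⇒ U ⇒ (E) ⇒ (K) ⇒ (K-U) ⇒ (K-U-U) ⇒ (K-U-U-U) ⇒ (U-U-U-U) ⇒ (n-U-U-U) ⇒ (n-n-U-U) ⇒ (n-n-n-U) ⇒ (n-n-n-n)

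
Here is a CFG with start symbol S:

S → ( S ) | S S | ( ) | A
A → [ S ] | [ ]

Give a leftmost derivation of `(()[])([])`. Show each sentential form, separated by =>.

S => SS   [S → S S]
SS => (S)S   [S → ( S )]
(S)S => (SS)S   [S → S S]
(SS)S => (()S)S   [S → ( )]
(()S)S => (()A)S   [S → A]
(()A)S => (()[])S   [A → [ ]]
(()[])S => (()[])(S)   [S → ( S )]
(()[])(S) => (()[])(A)   [S → A]
(()[])(A) => (()[])([])   [A → [ ]]

S => SS => (S)S => (SS)S => (()S)S => (()A)S => (()[])S => (()[])(S) => (()[])(A) => (()[])([])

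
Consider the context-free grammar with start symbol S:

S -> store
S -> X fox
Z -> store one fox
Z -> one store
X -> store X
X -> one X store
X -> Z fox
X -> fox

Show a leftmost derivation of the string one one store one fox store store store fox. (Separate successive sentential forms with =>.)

S => X fox => one X store fox => one one X store store fox => one one store X store store fox => one one store one X store store store fox => one one store one fox store store store fox

S => X fox   [S -> X fox]
X fox => one X store fox   [X -> one X store]
one X store fox => one one X store store fox   [X -> one X store]
one one X store store fox => one one store X store store fox   [X -> store X]
one one store X store store fox => one one store one X store store store fox   [X -> one X store]
one one store one X store store store fox => one one store one fox store store store fox   [X -> fox]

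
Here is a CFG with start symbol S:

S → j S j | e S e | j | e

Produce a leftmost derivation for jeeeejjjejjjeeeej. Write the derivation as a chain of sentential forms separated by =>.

S => jSj => jeSej => jeeSeej => jeeeSeeej => jeeeeSeeeej => jeeeejSjeeeej => jeeeejjSjjeeeej => jeeeejjjSjjjeeeej => jeeeejjjejjjeeeej

S => jSj   [S → j S j]
jSj => jeSej   [S → e S e]
jeSej => jeeSeej   [S → e S e]
jeeSeej => jeeeSeeej   [S → e S e]
jeeeSeeej => jeeeeSeeeej   [S → e S e]
jeeeeSeeeej => jeeeejSjeeeej   [S → j S j]
jeeeejSjeeeej => jeeeejjSjjeeeej   [S → j S j]
jeeeejjSjjeeeej => jeeeejjjSjjjeeeej   [S → j S j]
jeeeejjjSjjjeeeej => jeeeejjjejjjeeeej   [S → e]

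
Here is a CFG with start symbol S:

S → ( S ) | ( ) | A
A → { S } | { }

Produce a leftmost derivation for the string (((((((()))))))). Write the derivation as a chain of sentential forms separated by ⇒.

S ⇒ (S) ⇒ ((S)) ⇒ (((S))) ⇒ ((((S)))) ⇒ (((((S))))) ⇒ ((((((S)))))) ⇒ (((((((S))))))) ⇒ (((((((())))))))

S ⇒ (S)   [S → ( S )]
(S) ⇒ ((S))   [S → ( S )]
((S)) ⇒ (((S)))   [S → ( S )]
(((S))) ⇒ ((((S))))   [S → ( S )]
((((S)))) ⇒ (((((S)))))   [S → ( S )]
(((((S))))) ⇒ ((((((S))))))   [S → ( S )]
((((((S)))))) ⇒ (((((((S)))))))   [S → ( S )]
(((((((S))))))) ⇒ (((((((())))))))   [S → ( )]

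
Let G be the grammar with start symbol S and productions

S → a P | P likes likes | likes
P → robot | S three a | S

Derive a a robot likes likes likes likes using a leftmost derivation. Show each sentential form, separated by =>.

S => P likes likes => S likes likes => P likes likes likes likes => S likes likes likes likes => a P likes likes likes likes => a S likes likes likes likes => a a P likes likes likes likes => a a robot likes likes likes likes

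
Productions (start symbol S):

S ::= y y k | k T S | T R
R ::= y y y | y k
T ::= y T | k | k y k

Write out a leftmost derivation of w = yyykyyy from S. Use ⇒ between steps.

S ⇒ TR   [S ::= T R]
TR ⇒ yTR   [T ::= y T]
yTR ⇒ yyTR   [T ::= y T]
yyTR ⇒ yyyTR   [T ::= y T]
yyyTR ⇒ yyykR   [T ::= k]
yyykR ⇒ yyykyyy   [R ::= y y y]

S ⇒ TR ⇒ yTR ⇒ yyTR ⇒ yyyTR ⇒ yyykR ⇒ yyykyyy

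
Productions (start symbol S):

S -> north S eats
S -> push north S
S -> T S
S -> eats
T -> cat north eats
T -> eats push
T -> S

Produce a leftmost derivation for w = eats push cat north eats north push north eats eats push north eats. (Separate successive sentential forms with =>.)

S => T S => S S => T S S => eats push S S => eats push T S S => eats push cat north eats S S => eats push cat north eats north S eats S => eats push cat north eats north push north S eats S => eats push cat north eats north push north eats eats S => eats push cat north eats north push north eats eats push north S => eats push cat north eats north push north eats eats push north eats

S => T S   [S -> T S]
T S => S S   [T -> S]
S S => T S S   [S -> T S]
T S S => eats push S S   [T -> eats push]
eats push S S => eats push T S S   [S -> T S]
eats push T S S => eats push cat north eats S S   [T -> cat north eats]
eats push cat north eats S S => eats push cat north eats north S eats S   [S -> north S eats]
eats push cat north eats north S eats S => eats push cat north eats north push north S eats S   [S -> push north S]
eats push cat north eats north push north S eats S => eats push cat north eats north push north eats eats S   [S -> eats]
eats push cat north eats north push north eats eats S => eats push cat north eats north push north eats eats push north S   [S -> push north S]
eats push cat north eats north push north eats eats push north S => eats push cat north eats north push north eats eats push north eats   [S -> eats]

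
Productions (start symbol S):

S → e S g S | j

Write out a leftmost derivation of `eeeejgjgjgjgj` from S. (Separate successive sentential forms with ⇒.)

S ⇒ eSgS ⇒ eeSgSgS ⇒ eeeSgSgSgS ⇒ eeeeSgSgSgSgS ⇒ eeeejgSgSgSgS ⇒ eeeejgjgSgSgS ⇒ eeeejgjgjgSgS ⇒ eeeejgjgjgjgS ⇒ eeeejgjgjgjgj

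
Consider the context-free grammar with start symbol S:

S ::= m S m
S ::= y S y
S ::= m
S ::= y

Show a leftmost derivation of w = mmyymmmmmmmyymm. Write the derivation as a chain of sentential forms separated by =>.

S => mSm   [S ::= m S m]
mSm => mmSmm   [S ::= m S m]
mmSmm => mmySymm   [S ::= y S y]
mmySymm => mmyySyymm   [S ::= y S y]
mmyySyymm => mmyymSmyymm   [S ::= m S m]
mmyymSmyymm => mmyymmSmmyymm   [S ::= m S m]
mmyymmSmmyymm => mmyymmmSmmmyymm   [S ::= m S m]
mmyymmmSmmmyymm => mmyymmmmmmmyymm   [S ::= m]

S => mSm => mmSmm => mmySymm => mmyySyymm => mmyymSmyymm => mmyymmSmmyymm => mmyymmmSmmmyymm => mmyymmmmmmmyymm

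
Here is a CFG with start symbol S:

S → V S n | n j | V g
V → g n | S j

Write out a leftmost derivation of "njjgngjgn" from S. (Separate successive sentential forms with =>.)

S=>VSn=>SjSn=>njjSn=>njjVgn=>njjSjgn=>njjVgjgn=>njjgngjgn

S => VSn   [S → V S n]
VSn => SjSn   [V → S j]
SjSn => njjSn   [S → n j]
njjSn => njjVgn   [S → V g]
njjVgn => njjSjgn   [V → S j]
njjSjgn => njjVgjgn   [S → V g]
njjVgjgn => njjgngjgn   [V → g n]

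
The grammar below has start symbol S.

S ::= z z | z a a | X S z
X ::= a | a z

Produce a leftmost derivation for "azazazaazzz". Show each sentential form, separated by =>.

S => XSz   [S ::= X S z]
XSz => azSz   [X ::= a z]
azSz => azXSzz   [S ::= X S z]
azXSzz => azazSzz   [X ::= a z]
azazSzz => azazXSzzz   [S ::= X S z]
azazXSzzz => azazaSzzz   [X ::= a]
azazaSzzz => azazazaazzz   [S ::= z a a]

S => XSz => azSz => azXSzz => azazSzz => azazXSzzz => azazaSzzz => azazazaazzz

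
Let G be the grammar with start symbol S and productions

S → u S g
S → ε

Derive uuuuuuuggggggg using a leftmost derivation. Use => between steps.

S => uSg   [S → u S g]
uSg => uuSgg   [S → u S g]
uuSgg => uuuSggg   [S → u S g]
uuuSggg => uuuuSgggg   [S → u S g]
uuuuSgggg => uuuuuSggggg   [S → u S g]
uuuuuSggggg => uuuuuuSgggggg   [S → u S g]
uuuuuuSgggggg => uuuuuuuSggggggg   [S → u S g]
uuuuuuuSggggggg => uuuuuuuggggggg   [S → ε]

S => uSg => uuSgg => uuuSggg => uuuuSgggg => uuuuuSggggg => uuuuuuSgggggg => uuuuuuuSggggggg => uuuuuuuggggggg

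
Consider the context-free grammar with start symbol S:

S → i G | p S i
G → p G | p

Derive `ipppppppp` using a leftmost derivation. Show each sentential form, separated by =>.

S => iG => ipG => ippG => ipppG => ippppG => ipppppG => ippppppG => ipppppppG => ipppppppp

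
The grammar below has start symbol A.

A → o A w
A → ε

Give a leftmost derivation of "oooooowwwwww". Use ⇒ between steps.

A ⇒ oAw ⇒ ooAww ⇒ oooAwww ⇒ ooooAwwww ⇒ oooooAwwwww ⇒ ooooooAwwwwww ⇒ oooooowwwwww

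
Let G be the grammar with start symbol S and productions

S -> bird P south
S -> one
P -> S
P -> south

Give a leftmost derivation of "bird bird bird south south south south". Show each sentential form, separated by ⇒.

S ⇒ bird P south ⇒ bird S south ⇒ bird bird P south south ⇒ bird bird S south south ⇒ bird bird bird P south south south ⇒ bird bird bird south south south south

S ⇒ bird P south   [S -> bird P south]
bird P south ⇒ bird S south   [P -> S]
bird S south ⇒ bird bird P south south   [S -> bird P south]
bird bird P south south ⇒ bird bird S south south   [P -> S]
bird bird S south south ⇒ bird bird bird P south south south   [S -> bird P south]
bird bird bird P south south south ⇒ bird bird bird south south south south   [P -> south]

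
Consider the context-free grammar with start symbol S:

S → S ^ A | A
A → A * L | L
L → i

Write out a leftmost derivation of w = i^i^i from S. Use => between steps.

S => S^A => S^A^A => A^A^A => L^A^A => i^A^A => i^L^A => i^i^A => i^i^L => i^i^i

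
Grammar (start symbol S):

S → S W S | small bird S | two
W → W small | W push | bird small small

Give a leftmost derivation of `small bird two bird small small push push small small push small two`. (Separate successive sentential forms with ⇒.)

S ⇒ small bird S   [S → small bird S]
small bird S ⇒ small bird S W S   [S → S W S]
small bird S W S ⇒ small bird two W S   [S → two]
small bird two W S ⇒ small bird two W small S   [W → W small]
small bird two W small S ⇒ small bird two W push small S   [W → W push]
small bird two W push small S ⇒ small bird two W small push small S   [W → W small]
small bird two W small push small S ⇒ small bird two W small small push small S   [W → W small]
small bird two W small small push small S ⇒ small bird two W push small small push small S   [W → W push]
small bird two W push small small push small S ⇒ small bird two W push push small small push small S   [W → W push]
small bird two W push push small small push small S ⇒ small bird two bird small small push push small small push small S   [W → bird small small]
small bird two bird small small push push small small push small S ⇒ small bird two bird small small push push small small push small two   [S → two]

S ⇒ small bird S ⇒ small bird S W S ⇒ small bird two W S ⇒ small bird two W small S ⇒ small bird two W push small S ⇒ small bird two W small push small S ⇒ small bird two W small small push small S ⇒ small bird two W push small small push small S ⇒ small bird two W push push small small push small S ⇒ small bird two bird small small push push small small push small S ⇒ small bird two bird small small push push small small push small two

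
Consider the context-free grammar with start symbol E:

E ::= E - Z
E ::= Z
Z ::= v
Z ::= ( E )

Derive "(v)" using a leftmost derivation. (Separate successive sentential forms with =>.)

E => Z => (E) => (Z) => (v)

E => Z   [E ::= Z]
Z => (E)   [Z ::= ( E )]
(E) => (Z)   [E ::= Z]
(Z) => (v)   [Z ::= v]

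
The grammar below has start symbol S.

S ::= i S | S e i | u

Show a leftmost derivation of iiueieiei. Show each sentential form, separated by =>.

S => Sei => iSei => iSeiei => iiSeiei => iiSeieiei => iiueieiei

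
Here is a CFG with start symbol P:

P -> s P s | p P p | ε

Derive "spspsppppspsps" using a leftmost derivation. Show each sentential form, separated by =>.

P => sPs   [P -> s P s]
sPs => spPps   [P -> p P p]
spPps => spsPsps   [P -> s P s]
spsPsps => spspPpsps   [P -> p P p]
spspPpsps => spspsPspsps   [P -> s P s]
spspsPspsps => spspspPpspsps   [P -> p P p]
spspspPpspsps => spspsppPppspsps   [P -> p P p]
spspsppPppspsps => spspsppppspsps   [P -> ε]

P => sPs => spPps => spsPsps => spspPpsps => spspsPspsps => spspspPpspsps => spspsppPppspsps => spspsppppspsps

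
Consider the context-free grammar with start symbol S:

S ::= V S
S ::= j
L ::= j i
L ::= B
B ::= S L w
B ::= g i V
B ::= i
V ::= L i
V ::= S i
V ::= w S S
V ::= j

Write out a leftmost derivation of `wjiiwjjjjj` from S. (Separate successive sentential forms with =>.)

S => VS   [S ::= V S]
VS => wSSS   [V ::= w S S]
wSSS => wVSSS   [S ::= V S]
wVSSS => wLiSSS   [V ::= L i]
wLiSSS => wjiiSSS   [L ::= j i]
wjiiSSS => wjiiVSSS   [S ::= V S]
wjiiVSSS => wjiiwSSSSS   [V ::= w S S]
wjiiwSSSSS => wjiiwjSSSS   [S ::= j]
wjiiwjSSSS => wjiiwjjSSS   [S ::= j]
wjiiwjjSSS => wjiiwjjjSS   [S ::= j]
wjiiwjjjSS => wjiiwjjjjS   [S ::= j]
wjiiwjjjjS => wjiiwjjjjj   [S ::= j]

S => VS => wSSS => wVSSS => wLiSSS => wjiiSSS => wjiiVSSS => wjiiwSSSSS => wjiiwjSSSS => wjiiwjjSSS => wjiiwjjjSS => wjiiwjjjjS => wjiiwjjjjj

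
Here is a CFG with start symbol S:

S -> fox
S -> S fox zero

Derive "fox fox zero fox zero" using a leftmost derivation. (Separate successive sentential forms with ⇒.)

S ⇒ S fox zero   [S -> S fox zero]
S fox zero ⇒ S fox zero fox zero   [S -> S fox zero]
S fox zero fox zero ⇒ fox fox zero fox zero   [S -> fox]

S ⇒ S fox zero ⇒ S fox zero fox zero ⇒ fox fox zero fox zero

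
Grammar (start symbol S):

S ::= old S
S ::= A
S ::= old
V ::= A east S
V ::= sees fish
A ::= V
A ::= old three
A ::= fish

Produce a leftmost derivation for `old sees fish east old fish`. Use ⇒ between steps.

S ⇒ old S ⇒ old A ⇒ old V ⇒ old A east S ⇒ old V east S ⇒ old sees fish east S ⇒ old sees fish east old S ⇒ old sees fish east old A ⇒ old sees fish east old fish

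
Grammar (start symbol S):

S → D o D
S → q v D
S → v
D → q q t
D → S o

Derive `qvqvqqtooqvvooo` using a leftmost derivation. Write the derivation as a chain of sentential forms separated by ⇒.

S ⇒ qvD ⇒ qvSo ⇒ qvDoDo ⇒ qvSooDo ⇒ qvqvDooDo ⇒ qvqvqqtooDo ⇒ qvqvqqtooSoo ⇒ qvqvqqtooqvDoo ⇒ qvqvqqtooqvSooo ⇒ qvqvqqtooqvvooo

S ⇒ qvD   [S → q v D]
qvD ⇒ qvSo   [D → S o]
qvSo ⇒ qvDoDo   [S → D o D]
qvDoDo ⇒ qvSooDo   [D → S o]
qvSooDo ⇒ qvqvDooDo   [S → q v D]
qvqvDooDo ⇒ qvqvqqtooDo   [D → q q t]
qvqvqqtooDo ⇒ qvqvqqtooSoo   [D → S o]
qvqvqqtooSoo ⇒ qvqvqqtooqvDoo   [S → q v D]
qvqvqqtooqvDoo ⇒ qvqvqqtooqvSooo   [D → S o]
qvqvqqtooqvSooo ⇒ qvqvqqtooqvvooo   [S → v]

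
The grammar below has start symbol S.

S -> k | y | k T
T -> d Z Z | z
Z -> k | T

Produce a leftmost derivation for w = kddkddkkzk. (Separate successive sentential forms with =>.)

S => kT => kdZZ => kdTZ => kddZZZ => kddkZZ => kddkTZ => kddkdZZZ => kddkdTZZ => kddkddZZZZ => kddkddkZZZ => kddkddkkZZ => kddkddkkTZ => kddkddkkzZ => kddkddkkzk

S => kT   [S -> k T]
kT => kdZZ   [T -> d Z Z]
kdZZ => kdTZ   [Z -> T]
kdTZ => kddZZZ   [T -> d Z Z]
kddZZZ => kddkZZ   [Z -> k]
kddkZZ => kddkTZ   [Z -> T]
kddkTZ => kddkdZZZ   [T -> d Z Z]
kddkdZZZ => kddkdTZZ   [Z -> T]
kddkdTZZ => kddkddZZZZ   [T -> d Z Z]
kddkddZZZZ => kddkddkZZZ   [Z -> k]
kddkddkZZZ => kddkddkkZZ   [Z -> k]
kddkddkkZZ => kddkddkkTZ   [Z -> T]
kddkddkkTZ => kddkddkkzZ   [T -> z]
kddkddkkzZ => kddkddkkzk   [Z -> k]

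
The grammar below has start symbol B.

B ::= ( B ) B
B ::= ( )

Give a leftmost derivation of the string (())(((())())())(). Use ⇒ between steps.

B ⇒ (B)B ⇒ (())B ⇒ (())(B)B ⇒ (())((B)B)B ⇒ (())(((B)B)B)B ⇒ (())(((())B)B)B ⇒ (())(((())())B)B ⇒ (())(((())())())B ⇒ (())(((())())())()

B ⇒ (B)B   [B ::= ( B ) B]
(B)B ⇒ (())B   [B ::= ( )]
(())B ⇒ (())(B)B   [B ::= ( B ) B]
(())(B)B ⇒ (())((B)B)B   [B ::= ( B ) B]
(())((B)B)B ⇒ (())(((B)B)B)B   [B ::= ( B ) B]
(())(((B)B)B)B ⇒ (())(((())B)B)B   [B ::= ( )]
(())(((())B)B)B ⇒ (())(((())())B)B   [B ::= ( )]
(())(((())())B)B ⇒ (())(((())())())B   [B ::= ( )]
(())(((())())())B ⇒ (())(((())())())()   [B ::= ( )]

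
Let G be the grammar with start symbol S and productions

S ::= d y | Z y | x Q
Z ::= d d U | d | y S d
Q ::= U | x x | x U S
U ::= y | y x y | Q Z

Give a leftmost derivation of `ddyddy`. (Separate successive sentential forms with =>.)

S=>Zy=>ddUy=>ddQZy=>ddUZy=>ddQZZy=>ddUZZy=>ddyZZy=>ddydZy=>ddyddy

S => Zy   [S ::= Z y]
Zy => ddUy   [Z ::= d d U]
ddUy => ddQZy   [U ::= Q Z]
ddQZy => ddUZy   [Q ::= U]
ddUZy => ddQZZy   [U ::= Q Z]
ddQZZy => ddUZZy   [Q ::= U]
ddUZZy => ddyZZy   [U ::= y]
ddyZZy => ddydZy   [Z ::= d]
ddydZy => ddyddy   [Z ::= d]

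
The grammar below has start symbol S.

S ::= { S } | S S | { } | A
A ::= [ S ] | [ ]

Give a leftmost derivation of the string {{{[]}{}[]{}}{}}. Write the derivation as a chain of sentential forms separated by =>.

S => {S} => {SS} => {{S}S} => {{SS}S} => {{SSS}S} => {{{S}SS}S} => {{{A}SS}S} => {{{[]}SS}S} => {{{[]}SSS}S} => {{{[]}{}SS}S} => {{{[]}{}AS}S} => {{{[]}{}[]S}S} => {{{[]}{}[]{}}S} => {{{[]}{}[]{}}{}}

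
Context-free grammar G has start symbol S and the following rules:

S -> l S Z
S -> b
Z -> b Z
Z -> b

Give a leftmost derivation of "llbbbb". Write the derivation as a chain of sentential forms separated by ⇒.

S⇒lSZ⇒llSZZ⇒llbZZ⇒llbbZZ⇒llbbbZ⇒llbbbb

S ⇒ lSZ   [S -> l S Z]
lSZ ⇒ llSZZ   [S -> l S Z]
llSZZ ⇒ llbZZ   [S -> b]
llbZZ ⇒ llbbZZ   [Z -> b Z]
llbbZZ ⇒ llbbbZ   [Z -> b]
llbbbZ ⇒ llbbbb   [Z -> b]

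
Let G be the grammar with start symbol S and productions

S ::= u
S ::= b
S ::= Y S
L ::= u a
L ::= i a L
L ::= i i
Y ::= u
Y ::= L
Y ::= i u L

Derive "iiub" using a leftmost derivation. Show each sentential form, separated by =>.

S=>YS=>LS=>iiS=>iiYS=>iiuS=>iiub

S => YS   [S ::= Y S]
YS => LS   [Y ::= L]
LS => iiS   [L ::= i i]
iiS => iiYS   [S ::= Y S]
iiYS => iiuS   [Y ::= u]
iiuS => iiub   [S ::= b]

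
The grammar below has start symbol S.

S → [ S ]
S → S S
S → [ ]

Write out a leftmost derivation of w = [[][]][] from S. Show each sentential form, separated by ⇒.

S ⇒ SS   [S → S S]
SS ⇒ [S]S   [S → [ S ]]
[S]S ⇒ [SS]S   [S → S S]
[SS]S ⇒ [[]S]S   [S → [ ]]
[[]S]S ⇒ [[][]]S   [S → [ ]]
[[][]]S ⇒ [[][]][]   [S → [ ]]

S ⇒ SS ⇒ [S]S ⇒ [SS]S ⇒ [[]S]S ⇒ [[][]]S ⇒ [[][]][]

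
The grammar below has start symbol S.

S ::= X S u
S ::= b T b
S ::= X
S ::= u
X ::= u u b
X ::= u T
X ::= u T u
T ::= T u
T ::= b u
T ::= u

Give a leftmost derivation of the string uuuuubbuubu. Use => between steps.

S => XSu => uTuSu => uTuuSu => uTuuuSu => uuuuuSu => uuuuubTbu => uuuuubTubu => uuuuubbuubu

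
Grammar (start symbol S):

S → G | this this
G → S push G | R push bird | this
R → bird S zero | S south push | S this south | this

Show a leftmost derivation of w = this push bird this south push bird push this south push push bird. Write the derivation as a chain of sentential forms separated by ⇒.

S ⇒ G ⇒ R push bird ⇒ S south push push bird ⇒ G south push push bird ⇒ S push G south push push bird ⇒ G push G south push push bird ⇒ R push bird push G south push push bird ⇒ S this south push bird push G south push push bird ⇒ G this south push bird push G south push push bird ⇒ R push bird this south push bird push G south push push bird ⇒ this push bird this south push bird push G south push push bird ⇒ this push bird this south push bird push this south push push bird

S ⇒ G   [S → G]
G ⇒ R push bird   [G → R push bird]
R push bird ⇒ S south push push bird   [R → S south push]
S south push push bird ⇒ G south push push bird   [S → G]
G south push push bird ⇒ S push G south push push bird   [G → S push G]
S push G south push push bird ⇒ G push G south push push bird   [S → G]
G push G south push push bird ⇒ R push bird push G south push push bird   [G → R push bird]
R push bird push G south push push bird ⇒ S this south push bird push G south push push bird   [R → S this south]
S this south push bird push G south push push bird ⇒ G this south push bird push G south push push bird   [S → G]
G this south push bird push G south push push bird ⇒ R push bird this south push bird push G south push push bird   [G → R push bird]
R push bird this south push bird push G south push push bird ⇒ this push bird this south push bird push G south push push bird   [R → this]
this push bird this south push bird push G south push push bird ⇒ this push bird this south push bird push this south push push bird   [G → this]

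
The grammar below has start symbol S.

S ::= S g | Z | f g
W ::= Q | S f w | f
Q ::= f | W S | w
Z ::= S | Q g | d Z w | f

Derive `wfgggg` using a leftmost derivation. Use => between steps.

S=>Z=>Qg=>WSg=>QSg=>wSg=>wSgg=>wSggg=>wfgggg

S => Z   [S ::= Z]
Z => Qg   [Z ::= Q g]
Qg => WSg   [Q ::= W S]
WSg => QSg   [W ::= Q]
QSg => wSg   [Q ::= w]
wSg => wSgg   [S ::= S g]
wSgg => wSggg   [S ::= S g]
wSggg => wfgggg   [S ::= f g]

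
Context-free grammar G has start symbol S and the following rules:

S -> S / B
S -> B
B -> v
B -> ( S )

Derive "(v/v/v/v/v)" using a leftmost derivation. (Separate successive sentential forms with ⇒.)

S ⇒ B ⇒ (S) ⇒ (S/B) ⇒ (S/B/B) ⇒ (S/B/B/B) ⇒ (S/B/B/B/B) ⇒ (B/B/B/B/B) ⇒ (v/B/B/B/B) ⇒ (v/v/B/B/B) ⇒ (v/v/v/B/B) ⇒ (v/v/v/v/B) ⇒ (v/v/v/v/v)

S ⇒ B   [S -> B]
B ⇒ (S)   [B -> ( S )]
(S) ⇒ (S/B)   [S -> S / B]
(S/B) ⇒ (S/B/B)   [S -> S / B]
(S/B/B) ⇒ (S/B/B/B)   [S -> S / B]
(S/B/B/B) ⇒ (S/B/B/B/B)   [S -> S / B]
(S/B/B/B/B) ⇒ (B/B/B/B/B)   [S -> B]
(B/B/B/B/B) ⇒ (v/B/B/B/B)   [B -> v]
(v/B/B/B/B) ⇒ (v/v/B/B/B)   [B -> v]
(v/v/B/B/B) ⇒ (v/v/v/B/B)   [B -> v]
(v/v/v/B/B) ⇒ (v/v/v/v/B)   [B -> v]
(v/v/v/v/B) ⇒ (v/v/v/v/v)   [B -> v]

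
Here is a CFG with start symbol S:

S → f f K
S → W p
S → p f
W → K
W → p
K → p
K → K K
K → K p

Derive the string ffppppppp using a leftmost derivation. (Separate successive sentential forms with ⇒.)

S ⇒ ffK   [S → f f K]
ffK ⇒ ffKK   [K → K K]
ffKK ⇒ ffKKK   [K → K K]
ffKKK ⇒ ffKKKK   [K → K K]
ffKKKK ⇒ ffKKKKK   [K → K K]
ffKKKKK ⇒ ffpKKKK   [K → p]
ffpKKKK ⇒ ffpKKKKK   [K → K K]
ffpKKKKK ⇒ ffpKKKKKK   [K → K K]
ffpKKKKKK ⇒ ffppKKKKK   [K → p]
ffppKKKKK ⇒ ffpppKKKK   [K → p]
ffpppKKKK ⇒ ffppppKKK   [K → p]
ffppppKKK ⇒ ffpppppKK   [K → p]
ffpppppKK ⇒ ffppppppK   [K → p]
ffppppppK ⇒ ffppppppp   [K → p]

S ⇒ ffK ⇒ ffKK ⇒ ffKKK ⇒ ffKKKK ⇒ ffKKKKK ⇒ ffpKKKK ⇒ ffpKKKKK ⇒ ffpKKKKKK ⇒ ffppKKKKK ⇒ ffpppKKKK ⇒ ffppppKKK ⇒ ffpppppKK ⇒ ffppppppK ⇒ ffppppppp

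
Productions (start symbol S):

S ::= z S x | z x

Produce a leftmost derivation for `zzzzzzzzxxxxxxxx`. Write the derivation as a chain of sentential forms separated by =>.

S => zSx   [S ::= z S x]
zSx => zzSxx   [S ::= z S x]
zzSxx => zzzSxxx   [S ::= z S x]
zzzSxxx => zzzzSxxxx   [S ::= z S x]
zzzzSxxxx => zzzzzSxxxxx   [S ::= z S x]
zzzzzSxxxxx => zzzzzzSxxxxxx   [S ::= z S x]
zzzzzzSxxxxxx => zzzzzzzSxxxxxxx   [S ::= z S x]
zzzzzzzSxxxxxxx => zzzzzzzzxxxxxxxx   [S ::= z x]

S => zSx => zzSxx => zzzSxxx => zzzzSxxxx => zzzzzSxxxxx => zzzzzzSxxxxxx => zzzzzzzSxxxxxxx => zzzzzzzzxxxxxxxx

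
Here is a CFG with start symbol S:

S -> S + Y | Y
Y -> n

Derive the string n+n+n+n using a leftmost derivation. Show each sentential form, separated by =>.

S => S+Y => S+Y+Y => S+Y+Y+Y => Y+Y+Y+Y => n+Y+Y+Y => n+n+Y+Y => n+n+n+Y => n+n+n+n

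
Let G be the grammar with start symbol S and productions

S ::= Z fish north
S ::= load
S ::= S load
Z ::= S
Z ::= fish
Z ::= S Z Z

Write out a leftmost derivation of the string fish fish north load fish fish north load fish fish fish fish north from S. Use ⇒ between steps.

S ⇒ Z fish north ⇒ S Z Z fish north ⇒ S load Z Z fish north ⇒ Z fish north load Z Z fish north ⇒ fish fish north load Z Z fish north ⇒ fish fish north load S Z Z Z fish north ⇒ fish fish north load S load Z Z Z fish north ⇒ fish fish north load Z fish north load Z Z Z fish north ⇒ fish fish north load fish fish north load Z Z Z fish north ⇒ fish fish north load fish fish north load fish Z Z fish north ⇒ fish fish north load fish fish north load fish fish Z fish north ⇒ fish fish north load fish fish north load fish fish fish fish north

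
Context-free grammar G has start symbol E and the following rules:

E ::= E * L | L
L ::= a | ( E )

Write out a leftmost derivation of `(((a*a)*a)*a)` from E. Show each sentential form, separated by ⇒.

E ⇒ L   [E ::= L]
L ⇒ (E)   [L ::= ( E )]
(E) ⇒ (E*L)   [E ::= E * L]
(E*L) ⇒ (L*L)   [E ::= L]
(L*L) ⇒ ((E)*L)   [L ::= ( E )]
((E)*L) ⇒ ((E*L)*L)   [E ::= E * L]
((E*L)*L) ⇒ ((L*L)*L)   [E ::= L]
((L*L)*L) ⇒ (((E)*L)*L)   [L ::= ( E )]
(((E)*L)*L) ⇒ (((E*L)*L)*L)   [E ::= E * L]
(((E*L)*L)*L) ⇒ (((L*L)*L)*L)   [E ::= L]
(((L*L)*L)*L) ⇒ (((a*L)*L)*L)   [L ::= a]
(((a*L)*L)*L) ⇒ (((a*a)*L)*L)   [L ::= a]
(((a*a)*L)*L) ⇒ (((a*a)*a)*L)   [L ::= a]
(((a*a)*a)*L) ⇒ (((a*a)*a)*a)   [L ::= a]

E ⇒ L ⇒ (E) ⇒ (E*L) ⇒ (L*L) ⇒ ((E)*L) ⇒ ((E*L)*L) ⇒ ((L*L)*L) ⇒ (((E)*L)*L) ⇒ (((E*L)*L)*L) ⇒ (((L*L)*L)*L) ⇒ (((a*L)*L)*L) ⇒ (((a*a)*L)*L) ⇒ (((a*a)*a)*L) ⇒ (((a*a)*a)*a)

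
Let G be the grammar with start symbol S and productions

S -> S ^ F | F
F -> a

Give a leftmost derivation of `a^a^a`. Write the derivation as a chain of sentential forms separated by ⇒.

S ⇒ S^F ⇒ S^F^F ⇒ F^F^F ⇒ a^F^F ⇒ a^a^F ⇒ a^a^a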